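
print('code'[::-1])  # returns edoc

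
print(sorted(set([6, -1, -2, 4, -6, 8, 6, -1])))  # [-6, -2, -1, 4, 6, 8]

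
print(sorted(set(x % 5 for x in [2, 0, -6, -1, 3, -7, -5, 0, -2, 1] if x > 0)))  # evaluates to [1, 2, 3]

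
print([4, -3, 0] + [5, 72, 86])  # [4, -3, 0, 5, 72, 86]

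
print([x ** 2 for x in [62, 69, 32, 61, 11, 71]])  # [3844, 4761, 1024, 3721, 121, 5041]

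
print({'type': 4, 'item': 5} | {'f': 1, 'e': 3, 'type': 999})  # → {'type': 999, 'item': 5, 'f': 1, 'e': 3}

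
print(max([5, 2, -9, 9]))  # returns 9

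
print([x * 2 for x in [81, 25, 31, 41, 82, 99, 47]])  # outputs [162, 50, 62, 82, 164, 198, 94]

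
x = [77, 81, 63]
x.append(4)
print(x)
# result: [77, 81, 63, 4]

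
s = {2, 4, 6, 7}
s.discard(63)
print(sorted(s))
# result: [2, 4, 6, 7]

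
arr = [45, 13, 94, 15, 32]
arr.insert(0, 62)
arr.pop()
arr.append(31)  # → [62, 45, 13, 94, 15, 31]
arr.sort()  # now [13, 15, 31, 45, 62, 94]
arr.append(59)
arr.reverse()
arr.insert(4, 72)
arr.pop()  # 13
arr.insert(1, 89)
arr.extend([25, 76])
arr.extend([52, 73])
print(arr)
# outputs [59, 89, 94, 62, 45, 72, 31, 15, 25, 76, 52, 73]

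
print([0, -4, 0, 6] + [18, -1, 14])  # [0, -4, 0, 6, 18, -1, 14]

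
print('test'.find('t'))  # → 0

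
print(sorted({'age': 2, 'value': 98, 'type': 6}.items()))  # [('age', 2), ('type', 6), ('value', 98)]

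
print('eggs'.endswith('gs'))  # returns True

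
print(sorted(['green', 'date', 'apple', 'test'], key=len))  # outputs ['date', 'test', 'green', 'apple']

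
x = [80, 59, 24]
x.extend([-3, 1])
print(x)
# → [80, 59, 24, -3, 1]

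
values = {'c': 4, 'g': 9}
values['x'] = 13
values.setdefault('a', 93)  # 93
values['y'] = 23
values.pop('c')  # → 4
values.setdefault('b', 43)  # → 43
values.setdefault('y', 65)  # 23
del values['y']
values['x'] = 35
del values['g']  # {'x': 35, 'a': 93, 'b': 43}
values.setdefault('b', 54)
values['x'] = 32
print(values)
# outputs {'x': 32, 'a': 93, 'b': 43}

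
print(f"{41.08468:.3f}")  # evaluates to 41.085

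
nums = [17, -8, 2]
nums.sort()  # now [-8, 2, 17]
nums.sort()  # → [-8, 2, 17]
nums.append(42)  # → [-8, 2, 17, 42]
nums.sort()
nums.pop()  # 42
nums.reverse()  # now [17, 2, -8]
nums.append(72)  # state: [17, 2, -8, 72]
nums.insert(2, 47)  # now [17, 2, 47, -8, 72]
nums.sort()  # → [-8, 2, 17, 47, 72]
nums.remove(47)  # [-8, 2, 17, 72]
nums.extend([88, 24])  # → [-8, 2, 17, 72, 88, 24]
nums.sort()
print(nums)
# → [-8, 2, 17, 24, 72, 88]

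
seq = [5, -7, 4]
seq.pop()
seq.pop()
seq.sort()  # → [5]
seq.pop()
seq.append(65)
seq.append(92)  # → [65, 92]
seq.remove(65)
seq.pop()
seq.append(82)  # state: [82]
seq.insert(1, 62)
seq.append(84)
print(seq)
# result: [82, 62, 84]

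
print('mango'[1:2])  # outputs a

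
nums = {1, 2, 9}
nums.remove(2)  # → {1, 9}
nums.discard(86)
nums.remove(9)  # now {1}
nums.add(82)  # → {1, 82}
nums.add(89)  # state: {1, 82, 89}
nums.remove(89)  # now {1, 82}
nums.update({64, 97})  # {1, 64, 82, 97}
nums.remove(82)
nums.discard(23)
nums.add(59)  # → {1, 59, 64, 97}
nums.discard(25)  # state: {1, 59, 64, 97}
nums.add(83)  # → {1, 59, 64, 83, 97}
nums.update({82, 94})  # {1, 59, 64, 82, 83, 94, 97}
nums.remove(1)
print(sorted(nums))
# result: [59, 64, 82, 83, 94, 97]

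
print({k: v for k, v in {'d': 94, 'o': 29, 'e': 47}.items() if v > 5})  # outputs {'d': 94, 'o': 29, 'e': 47}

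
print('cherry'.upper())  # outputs CHERRY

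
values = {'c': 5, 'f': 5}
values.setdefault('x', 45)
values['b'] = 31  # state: {'c': 5, 'f': 5, 'x': 45, 'b': 31}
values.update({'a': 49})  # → {'c': 5, 'f': 5, 'x': 45, 'b': 31, 'a': 49}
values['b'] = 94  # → {'c': 5, 'f': 5, 'x': 45, 'b': 94, 'a': 49}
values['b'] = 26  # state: {'c': 5, 'f': 5, 'x': 45, 'b': 26, 'a': 49}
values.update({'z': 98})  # {'c': 5, 'f': 5, 'x': 45, 'b': 26, 'a': 49, 'z': 98}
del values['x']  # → {'c': 5, 'f': 5, 'b': 26, 'a': 49, 'z': 98}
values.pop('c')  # 5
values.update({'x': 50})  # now {'f': 5, 'b': 26, 'a': 49, 'z': 98, 'x': 50}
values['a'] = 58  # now {'f': 5, 'b': 26, 'a': 58, 'z': 98, 'x': 50}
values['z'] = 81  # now {'f': 5, 'b': 26, 'a': 58, 'z': 81, 'x': 50}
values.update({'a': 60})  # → {'f': 5, 'b': 26, 'a': 60, 'z': 81, 'x': 50}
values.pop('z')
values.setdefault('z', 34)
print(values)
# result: {'f': 5, 'b': 26, 'a': 60, 'x': 50, 'z': 34}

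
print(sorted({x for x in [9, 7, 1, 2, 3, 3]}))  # [1, 2, 3, 7, 9]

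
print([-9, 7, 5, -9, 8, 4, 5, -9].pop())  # -9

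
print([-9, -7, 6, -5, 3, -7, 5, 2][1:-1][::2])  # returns [-7, -5, -7]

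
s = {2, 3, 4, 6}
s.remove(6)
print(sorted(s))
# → [2, 3, 4]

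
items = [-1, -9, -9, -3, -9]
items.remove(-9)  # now [-1, -9, -3, -9]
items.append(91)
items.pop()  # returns 91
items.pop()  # -9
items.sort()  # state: [-9, -3, -1]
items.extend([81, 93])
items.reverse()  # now [93, 81, -1, -3, -9]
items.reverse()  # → [-9, -3, -1, 81, 93]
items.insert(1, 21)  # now [-9, 21, -3, -1, 81, 93]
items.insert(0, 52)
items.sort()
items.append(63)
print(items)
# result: [-9, -3, -1, 21, 52, 81, 93, 63]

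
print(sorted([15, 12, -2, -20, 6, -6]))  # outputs [-20, -6, -2, 6, 12, 15]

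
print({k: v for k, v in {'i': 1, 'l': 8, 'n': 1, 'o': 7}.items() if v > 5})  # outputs {'l': 8, 'o': 7}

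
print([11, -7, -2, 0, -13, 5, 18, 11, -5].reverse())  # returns None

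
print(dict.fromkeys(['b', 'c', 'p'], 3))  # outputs {'b': 3, 'c': 3, 'p': 3}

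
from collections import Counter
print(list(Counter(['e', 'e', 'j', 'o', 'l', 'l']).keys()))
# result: ['e', 'j', 'o', 'l']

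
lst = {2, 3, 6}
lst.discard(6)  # {2, 3}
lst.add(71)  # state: {2, 3, 71}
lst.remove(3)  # {2, 71}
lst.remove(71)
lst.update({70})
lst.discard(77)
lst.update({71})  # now {2, 70, 71}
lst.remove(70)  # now {2, 71}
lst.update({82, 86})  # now {2, 71, 82, 86}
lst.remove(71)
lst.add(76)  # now {2, 76, 82, 86}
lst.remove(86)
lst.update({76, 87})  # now {2, 76, 82, 87}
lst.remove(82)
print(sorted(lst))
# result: [2, 76, 87]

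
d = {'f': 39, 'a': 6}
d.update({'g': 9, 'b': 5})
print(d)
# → {'f': 39, 'a': 6, 'g': 9, 'b': 5}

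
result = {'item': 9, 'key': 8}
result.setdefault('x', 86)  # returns 86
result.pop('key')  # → 8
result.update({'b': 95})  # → {'item': 9, 'x': 86, 'b': 95}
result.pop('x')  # 86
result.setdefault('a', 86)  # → 86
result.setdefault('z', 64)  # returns 64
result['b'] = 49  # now {'item': 9, 'b': 49, 'a': 86, 'z': 64}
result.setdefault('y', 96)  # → 96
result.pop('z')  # 64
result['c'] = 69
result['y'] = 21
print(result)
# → {'item': 9, 'b': 49, 'a': 86, 'y': 21, 'c': 69}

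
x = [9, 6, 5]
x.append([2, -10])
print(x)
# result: [9, 6, 5, [2, -10]]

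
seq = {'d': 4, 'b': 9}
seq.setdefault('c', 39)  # 39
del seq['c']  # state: {'d': 4, 'b': 9}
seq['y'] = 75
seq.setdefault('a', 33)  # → 33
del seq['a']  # {'d': 4, 'b': 9, 'y': 75}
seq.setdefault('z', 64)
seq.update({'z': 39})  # {'d': 4, 'b': 9, 'y': 75, 'z': 39}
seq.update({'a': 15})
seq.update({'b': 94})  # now {'d': 4, 'b': 94, 'y': 75, 'z': 39, 'a': 15}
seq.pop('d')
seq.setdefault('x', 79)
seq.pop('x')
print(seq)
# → {'b': 94, 'y': 75, 'z': 39, 'a': 15}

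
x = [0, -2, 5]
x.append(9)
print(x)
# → [0, -2, 5, 9]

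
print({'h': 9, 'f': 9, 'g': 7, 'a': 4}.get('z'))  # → None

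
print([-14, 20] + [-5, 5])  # [-14, 20, -5, 5]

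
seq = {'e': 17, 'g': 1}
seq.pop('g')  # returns 1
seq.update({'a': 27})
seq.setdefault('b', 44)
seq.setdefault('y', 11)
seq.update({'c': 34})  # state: {'e': 17, 'a': 27, 'b': 44, 'y': 11, 'c': 34}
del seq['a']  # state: {'e': 17, 'b': 44, 'y': 11, 'c': 34}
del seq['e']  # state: {'b': 44, 'y': 11, 'c': 34}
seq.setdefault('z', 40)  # 40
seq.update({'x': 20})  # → {'b': 44, 'y': 11, 'c': 34, 'z': 40, 'x': 20}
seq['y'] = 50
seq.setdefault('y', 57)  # 50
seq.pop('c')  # 34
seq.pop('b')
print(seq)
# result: {'y': 50, 'z': 40, 'x': 20}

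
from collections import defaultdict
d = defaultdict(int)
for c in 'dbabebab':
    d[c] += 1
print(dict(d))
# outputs {'d': 1, 'b': 4, 'a': 2, 'e': 1}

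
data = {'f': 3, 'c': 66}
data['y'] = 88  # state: {'f': 3, 'c': 66, 'y': 88}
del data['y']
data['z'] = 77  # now {'f': 3, 'c': 66, 'z': 77}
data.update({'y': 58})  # {'f': 3, 'c': 66, 'z': 77, 'y': 58}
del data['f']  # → {'c': 66, 'z': 77, 'y': 58}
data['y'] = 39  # {'c': 66, 'z': 77, 'y': 39}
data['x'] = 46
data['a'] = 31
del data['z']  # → {'c': 66, 'y': 39, 'x': 46, 'a': 31}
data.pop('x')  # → 46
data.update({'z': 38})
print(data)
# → {'c': 66, 'y': 39, 'a': 31, 'z': 38}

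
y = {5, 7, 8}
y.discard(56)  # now {5, 7, 8}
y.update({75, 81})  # {5, 7, 8, 75, 81}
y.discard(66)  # {5, 7, 8, 75, 81}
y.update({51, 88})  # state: {5, 7, 8, 51, 75, 81, 88}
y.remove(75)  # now {5, 7, 8, 51, 81, 88}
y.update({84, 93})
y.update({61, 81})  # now {5, 7, 8, 51, 61, 81, 84, 88, 93}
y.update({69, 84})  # {5, 7, 8, 51, 61, 69, 81, 84, 88, 93}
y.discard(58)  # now {5, 7, 8, 51, 61, 69, 81, 84, 88, 93}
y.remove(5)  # {7, 8, 51, 61, 69, 81, 84, 88, 93}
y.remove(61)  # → {7, 8, 51, 69, 81, 84, 88, 93}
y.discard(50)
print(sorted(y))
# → [7, 8, 51, 69, 81, 84, 88, 93]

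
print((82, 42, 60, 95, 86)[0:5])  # (82, 42, 60, 95, 86)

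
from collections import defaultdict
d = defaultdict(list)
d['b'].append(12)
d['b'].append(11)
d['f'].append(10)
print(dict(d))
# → {'b': [12, 11], 'f': [10]}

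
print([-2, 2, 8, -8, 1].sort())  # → None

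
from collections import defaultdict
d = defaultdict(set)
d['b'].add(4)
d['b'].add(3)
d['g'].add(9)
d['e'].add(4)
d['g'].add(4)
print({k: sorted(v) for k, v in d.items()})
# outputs {'b': [3, 4], 'g': [4, 9], 'e': [4]}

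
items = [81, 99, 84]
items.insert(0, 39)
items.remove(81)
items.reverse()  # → [84, 99, 39]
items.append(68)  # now [84, 99, 39, 68]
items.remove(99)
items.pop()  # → 68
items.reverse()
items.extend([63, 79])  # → [39, 84, 63, 79]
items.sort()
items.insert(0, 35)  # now [35, 39, 63, 79, 84]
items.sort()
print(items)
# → [35, 39, 63, 79, 84]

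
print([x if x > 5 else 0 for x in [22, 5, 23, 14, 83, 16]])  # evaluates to [22, 0, 23, 14, 83, 16]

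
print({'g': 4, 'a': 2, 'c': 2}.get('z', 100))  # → 100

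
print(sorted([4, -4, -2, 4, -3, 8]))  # [-4, -3, -2, 4, 4, 8]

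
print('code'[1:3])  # od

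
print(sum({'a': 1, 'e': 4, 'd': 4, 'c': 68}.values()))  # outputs 77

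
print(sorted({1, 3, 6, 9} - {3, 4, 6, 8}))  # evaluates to [1, 9]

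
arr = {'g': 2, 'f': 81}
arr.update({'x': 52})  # {'g': 2, 'f': 81, 'x': 52}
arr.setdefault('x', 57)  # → 52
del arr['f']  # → {'g': 2, 'x': 52}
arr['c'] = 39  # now {'g': 2, 'x': 52, 'c': 39}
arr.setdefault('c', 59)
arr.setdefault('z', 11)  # 11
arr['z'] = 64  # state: {'g': 2, 'x': 52, 'c': 39, 'z': 64}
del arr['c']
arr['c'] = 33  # {'g': 2, 'x': 52, 'z': 64, 'c': 33}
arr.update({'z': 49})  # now {'g': 2, 'x': 52, 'z': 49, 'c': 33}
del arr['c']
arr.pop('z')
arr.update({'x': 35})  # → {'g': 2, 'x': 35}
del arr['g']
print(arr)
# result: {'x': 35}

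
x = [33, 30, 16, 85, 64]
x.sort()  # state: [16, 30, 33, 64, 85]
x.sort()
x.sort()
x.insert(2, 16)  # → [16, 30, 16, 33, 64, 85]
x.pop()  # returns 85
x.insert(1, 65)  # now [16, 65, 30, 16, 33, 64]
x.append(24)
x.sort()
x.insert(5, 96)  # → [16, 16, 24, 30, 33, 96, 64, 65]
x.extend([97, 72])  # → [16, 16, 24, 30, 33, 96, 64, 65, 97, 72]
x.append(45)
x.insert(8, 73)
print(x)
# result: [16, 16, 24, 30, 33, 96, 64, 65, 73, 97, 72, 45]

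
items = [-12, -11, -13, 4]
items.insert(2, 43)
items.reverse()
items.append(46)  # [4, -13, 43, -11, -12, 46]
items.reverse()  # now [46, -12, -11, 43, -13, 4]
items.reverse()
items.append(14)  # [4, -13, 43, -11, -12, 46, 14]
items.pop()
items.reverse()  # [46, -12, -11, 43, -13, 4]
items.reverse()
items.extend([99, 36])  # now [4, -13, 43, -11, -12, 46, 99, 36]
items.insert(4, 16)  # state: [4, -13, 43, -11, 16, -12, 46, 99, 36]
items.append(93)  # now [4, -13, 43, -11, 16, -12, 46, 99, 36, 93]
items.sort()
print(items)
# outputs [-13, -12, -11, 4, 16, 36, 43, 46, 93, 99]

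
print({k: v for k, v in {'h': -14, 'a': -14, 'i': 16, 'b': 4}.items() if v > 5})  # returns {'i': 16}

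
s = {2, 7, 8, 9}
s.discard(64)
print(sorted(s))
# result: [2, 7, 8, 9]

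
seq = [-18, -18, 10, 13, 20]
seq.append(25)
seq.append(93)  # [-18, -18, 10, 13, 20, 25, 93]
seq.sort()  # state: [-18, -18, 10, 13, 20, 25, 93]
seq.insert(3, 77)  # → [-18, -18, 10, 77, 13, 20, 25, 93]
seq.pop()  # 93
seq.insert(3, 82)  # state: [-18, -18, 10, 82, 77, 13, 20, 25]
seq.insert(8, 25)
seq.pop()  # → 25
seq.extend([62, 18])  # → [-18, -18, 10, 82, 77, 13, 20, 25, 62, 18]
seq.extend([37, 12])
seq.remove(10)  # [-18, -18, 82, 77, 13, 20, 25, 62, 18, 37, 12]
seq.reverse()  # [12, 37, 18, 62, 25, 20, 13, 77, 82, -18, -18]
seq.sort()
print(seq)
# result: [-18, -18, 12, 13, 18, 20, 25, 37, 62, 77, 82]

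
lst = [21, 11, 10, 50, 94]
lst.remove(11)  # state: [21, 10, 50, 94]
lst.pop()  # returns 94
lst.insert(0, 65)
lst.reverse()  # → [50, 10, 21, 65]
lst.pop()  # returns 65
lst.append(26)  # [50, 10, 21, 26]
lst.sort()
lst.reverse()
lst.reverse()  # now [10, 21, 26, 50]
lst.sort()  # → [10, 21, 26, 50]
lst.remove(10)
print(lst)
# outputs [21, 26, 50]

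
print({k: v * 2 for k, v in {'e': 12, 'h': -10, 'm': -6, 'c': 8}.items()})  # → {'e': 24, 'h': -20, 'm': -12, 'c': 16}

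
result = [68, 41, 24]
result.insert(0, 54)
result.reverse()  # [24, 41, 68, 54]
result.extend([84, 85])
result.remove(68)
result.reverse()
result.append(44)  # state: [85, 84, 54, 41, 24, 44]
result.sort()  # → [24, 41, 44, 54, 84, 85]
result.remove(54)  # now [24, 41, 44, 84, 85]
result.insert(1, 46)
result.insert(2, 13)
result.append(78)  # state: [24, 46, 13, 41, 44, 84, 85, 78]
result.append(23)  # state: [24, 46, 13, 41, 44, 84, 85, 78, 23]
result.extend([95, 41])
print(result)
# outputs [24, 46, 13, 41, 44, 84, 85, 78, 23, 95, 41]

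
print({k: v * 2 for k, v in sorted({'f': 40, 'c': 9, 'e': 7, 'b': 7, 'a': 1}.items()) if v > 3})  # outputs {'b': 14, 'c': 18, 'e': 14, 'f': 80}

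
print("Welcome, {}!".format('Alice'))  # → Welcome, Alice!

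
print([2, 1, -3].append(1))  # None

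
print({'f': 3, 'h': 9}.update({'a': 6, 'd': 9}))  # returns None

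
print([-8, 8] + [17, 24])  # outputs [-8, 8, 17, 24]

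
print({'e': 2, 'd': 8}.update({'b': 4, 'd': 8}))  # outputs None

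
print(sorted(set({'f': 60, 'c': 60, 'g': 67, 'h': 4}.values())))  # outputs [4, 60, 67]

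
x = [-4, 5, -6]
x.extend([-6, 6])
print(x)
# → [-4, 5, -6, -6, 6]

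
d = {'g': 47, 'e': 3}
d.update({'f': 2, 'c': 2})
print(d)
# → {'g': 47, 'e': 3, 'f': 2, 'c': 2}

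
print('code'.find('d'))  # 2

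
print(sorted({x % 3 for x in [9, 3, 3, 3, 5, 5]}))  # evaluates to [0, 2]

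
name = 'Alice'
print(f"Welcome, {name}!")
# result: Welcome, Alice!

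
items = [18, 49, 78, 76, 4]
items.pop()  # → 4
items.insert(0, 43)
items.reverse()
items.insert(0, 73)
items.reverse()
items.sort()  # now [18, 43, 49, 73, 76, 78]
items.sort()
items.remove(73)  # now [18, 43, 49, 76, 78]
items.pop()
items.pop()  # 76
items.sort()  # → [18, 43, 49]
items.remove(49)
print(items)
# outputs [18, 43]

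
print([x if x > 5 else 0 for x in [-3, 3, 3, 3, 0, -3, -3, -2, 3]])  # [0, 0, 0, 0, 0, 0, 0, 0, 0]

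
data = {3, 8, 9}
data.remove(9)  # {3, 8}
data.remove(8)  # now {3}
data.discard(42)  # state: {3}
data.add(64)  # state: {3, 64}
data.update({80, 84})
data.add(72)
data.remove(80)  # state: {3, 64, 72, 84}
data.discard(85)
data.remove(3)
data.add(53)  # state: {53, 64, 72, 84}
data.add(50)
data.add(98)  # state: {50, 53, 64, 72, 84, 98}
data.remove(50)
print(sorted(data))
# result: [53, 64, 72, 84, 98]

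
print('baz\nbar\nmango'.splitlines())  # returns ['baz', 'bar', 'mango']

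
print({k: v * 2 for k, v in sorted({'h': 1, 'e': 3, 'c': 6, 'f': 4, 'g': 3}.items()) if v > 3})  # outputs {'c': 12, 'f': 8}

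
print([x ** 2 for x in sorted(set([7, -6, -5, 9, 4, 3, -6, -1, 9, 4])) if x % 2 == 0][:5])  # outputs [36, 16]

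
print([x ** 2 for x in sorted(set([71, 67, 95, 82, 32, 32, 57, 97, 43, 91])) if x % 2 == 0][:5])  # [1024, 6724]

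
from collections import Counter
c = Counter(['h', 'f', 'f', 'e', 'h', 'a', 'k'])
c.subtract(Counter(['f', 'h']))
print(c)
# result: Counter({'h': 1, 'f': 1, 'e': 1, 'a': 1, 'k': 1})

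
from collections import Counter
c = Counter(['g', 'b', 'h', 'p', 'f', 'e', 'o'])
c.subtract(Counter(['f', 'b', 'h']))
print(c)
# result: Counter({'g': 1, 'p': 1, 'e': 1, 'o': 1, 'b': 0, 'h': 0, 'f': 0})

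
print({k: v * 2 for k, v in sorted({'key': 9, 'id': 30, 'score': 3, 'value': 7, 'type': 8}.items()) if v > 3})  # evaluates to {'id': 60, 'key': 18, 'type': 16, 'value': 14}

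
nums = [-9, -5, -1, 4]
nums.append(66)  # [-9, -5, -1, 4, 66]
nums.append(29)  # [-9, -5, -1, 4, 66, 29]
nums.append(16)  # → [-9, -5, -1, 4, 66, 29, 16]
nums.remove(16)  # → [-9, -5, -1, 4, 66, 29]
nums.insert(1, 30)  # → [-9, 30, -5, -1, 4, 66, 29]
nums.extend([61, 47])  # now [-9, 30, -5, -1, 4, 66, 29, 61, 47]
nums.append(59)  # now [-9, 30, -5, -1, 4, 66, 29, 61, 47, 59]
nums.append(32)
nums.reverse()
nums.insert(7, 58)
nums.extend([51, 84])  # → [32, 59, 47, 61, 29, 66, 4, 58, -1, -5, 30, -9, 51, 84]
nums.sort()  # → [-9, -5, -1, 4, 29, 30, 32, 47, 51, 58, 59, 61, 66, 84]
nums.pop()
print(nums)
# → [-9, -5, -1, 4, 29, 30, 32, 47, 51, 58, 59, 61, 66]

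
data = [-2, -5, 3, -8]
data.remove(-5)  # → [-2, 3, -8]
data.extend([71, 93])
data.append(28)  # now [-2, 3, -8, 71, 93, 28]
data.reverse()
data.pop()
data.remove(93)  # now [28, 71, -8, 3]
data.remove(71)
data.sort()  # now [-8, 3, 28]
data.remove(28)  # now [-8, 3]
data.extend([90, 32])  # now [-8, 3, 90, 32]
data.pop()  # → 32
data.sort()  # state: [-8, 3, 90]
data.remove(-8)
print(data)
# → [3, 90]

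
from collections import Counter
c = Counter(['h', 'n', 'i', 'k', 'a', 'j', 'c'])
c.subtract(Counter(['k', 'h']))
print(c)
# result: Counter({'n': 1, 'i': 1, 'a': 1, 'j': 1, 'c': 1, 'h': 0, 'k': 0})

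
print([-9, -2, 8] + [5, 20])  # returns [-9, -2, 8, 5, 20]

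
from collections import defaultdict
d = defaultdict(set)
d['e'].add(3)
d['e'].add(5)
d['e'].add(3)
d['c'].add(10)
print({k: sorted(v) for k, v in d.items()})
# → {'e': [3, 5], 'c': [10]}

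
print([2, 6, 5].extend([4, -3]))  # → None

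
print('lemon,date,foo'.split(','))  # ['lemon', 'date', 'foo']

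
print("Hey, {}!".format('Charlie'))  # Hey, Charlie!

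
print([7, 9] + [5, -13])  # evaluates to [7, 9, 5, -13]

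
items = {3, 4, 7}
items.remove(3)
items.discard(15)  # {4, 7}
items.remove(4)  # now {7}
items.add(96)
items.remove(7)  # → {96}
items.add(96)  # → {96}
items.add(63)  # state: {63, 96}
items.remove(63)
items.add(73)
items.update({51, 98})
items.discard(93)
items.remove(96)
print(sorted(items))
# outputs [51, 73, 98]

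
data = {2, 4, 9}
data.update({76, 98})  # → {2, 4, 9, 76, 98}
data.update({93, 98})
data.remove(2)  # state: {4, 9, 76, 93, 98}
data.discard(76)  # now {4, 9, 93, 98}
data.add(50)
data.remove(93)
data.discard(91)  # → {4, 9, 50, 98}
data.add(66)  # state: {4, 9, 50, 66, 98}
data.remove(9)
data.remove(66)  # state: {4, 50, 98}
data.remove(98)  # {4, 50}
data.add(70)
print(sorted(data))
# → [4, 50, 70]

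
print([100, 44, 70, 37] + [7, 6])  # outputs [100, 44, 70, 37, 7, 6]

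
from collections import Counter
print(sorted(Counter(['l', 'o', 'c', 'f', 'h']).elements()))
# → ['c', 'f', 'h', 'l', 'o']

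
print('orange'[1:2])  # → r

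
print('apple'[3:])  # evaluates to le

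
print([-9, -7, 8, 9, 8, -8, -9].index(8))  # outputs 2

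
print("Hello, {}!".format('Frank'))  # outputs Hello, Frank!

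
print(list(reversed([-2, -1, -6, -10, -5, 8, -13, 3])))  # [3, -13, 8, -5, -10, -6, -1, -2]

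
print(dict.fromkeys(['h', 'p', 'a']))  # {'h': None, 'p': None, 'a': None}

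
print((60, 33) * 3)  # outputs (60, 33, 60, 33, 60, 33)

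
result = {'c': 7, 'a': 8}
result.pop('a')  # 8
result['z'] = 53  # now {'c': 7, 'z': 53}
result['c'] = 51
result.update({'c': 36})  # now {'c': 36, 'z': 53}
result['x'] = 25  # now {'c': 36, 'z': 53, 'x': 25}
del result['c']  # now {'z': 53, 'x': 25}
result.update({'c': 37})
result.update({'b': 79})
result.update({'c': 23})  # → {'z': 53, 'x': 25, 'c': 23, 'b': 79}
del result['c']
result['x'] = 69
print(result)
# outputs {'z': 53, 'x': 69, 'b': 79}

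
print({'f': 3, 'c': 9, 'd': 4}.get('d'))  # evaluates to 4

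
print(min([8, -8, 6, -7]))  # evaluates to -8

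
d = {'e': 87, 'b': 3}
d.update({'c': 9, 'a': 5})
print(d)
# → {'e': 87, 'b': 3, 'c': 9, 'a': 5}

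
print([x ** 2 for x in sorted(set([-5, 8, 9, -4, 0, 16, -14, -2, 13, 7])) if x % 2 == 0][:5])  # [196, 16, 4, 0, 64]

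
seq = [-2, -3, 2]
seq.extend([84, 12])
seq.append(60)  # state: [-2, -3, 2, 84, 12, 60]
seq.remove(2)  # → [-2, -3, 84, 12, 60]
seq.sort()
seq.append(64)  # [-3, -2, 12, 60, 84, 64]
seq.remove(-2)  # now [-3, 12, 60, 84, 64]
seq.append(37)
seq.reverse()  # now [37, 64, 84, 60, 12, -3]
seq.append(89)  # [37, 64, 84, 60, 12, -3, 89]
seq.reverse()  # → [89, -3, 12, 60, 84, 64, 37]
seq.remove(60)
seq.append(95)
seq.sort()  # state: [-3, 12, 37, 64, 84, 89, 95]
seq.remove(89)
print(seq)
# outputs [-3, 12, 37, 64, 84, 95]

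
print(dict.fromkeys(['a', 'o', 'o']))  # {'a': None, 'o': None}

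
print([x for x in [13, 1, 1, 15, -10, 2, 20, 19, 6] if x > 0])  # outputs [13, 1, 1, 15, 2, 20, 19, 6]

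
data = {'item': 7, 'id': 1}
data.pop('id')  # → 1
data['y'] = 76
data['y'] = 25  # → {'item': 7, 'y': 25}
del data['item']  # {'y': 25}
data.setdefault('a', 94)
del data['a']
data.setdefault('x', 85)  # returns 85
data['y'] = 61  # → {'y': 61, 'x': 85}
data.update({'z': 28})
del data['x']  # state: {'y': 61, 'z': 28}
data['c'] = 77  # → {'y': 61, 'z': 28, 'c': 77}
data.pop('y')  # 61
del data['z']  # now {'c': 77}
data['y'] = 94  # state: {'c': 77, 'y': 94}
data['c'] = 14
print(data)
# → {'c': 14, 'y': 94}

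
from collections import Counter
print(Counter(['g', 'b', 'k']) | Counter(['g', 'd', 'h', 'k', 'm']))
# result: Counter({'g': 1, 'b': 1, 'k': 1, 'd': 1, 'h': 1, 'm': 1})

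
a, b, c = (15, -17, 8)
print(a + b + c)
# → 6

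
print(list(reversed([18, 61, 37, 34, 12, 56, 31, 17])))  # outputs [17, 31, 56, 12, 34, 37, 61, 18]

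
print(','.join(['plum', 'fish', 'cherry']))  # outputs plum,fish,cherry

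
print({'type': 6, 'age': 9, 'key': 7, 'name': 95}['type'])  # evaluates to 6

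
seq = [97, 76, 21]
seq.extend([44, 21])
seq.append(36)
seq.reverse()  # [36, 21, 44, 21, 76, 97]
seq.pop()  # 97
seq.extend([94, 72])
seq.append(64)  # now [36, 21, 44, 21, 76, 94, 72, 64]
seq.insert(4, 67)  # [36, 21, 44, 21, 67, 76, 94, 72, 64]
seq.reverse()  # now [64, 72, 94, 76, 67, 21, 44, 21, 36]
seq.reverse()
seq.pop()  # 64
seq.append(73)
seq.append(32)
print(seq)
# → [36, 21, 44, 21, 67, 76, 94, 72, 73, 32]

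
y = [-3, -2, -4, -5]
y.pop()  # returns -5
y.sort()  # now [-4, -3, -2]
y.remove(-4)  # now [-3, -2]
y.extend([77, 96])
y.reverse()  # [96, 77, -2, -3]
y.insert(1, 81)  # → [96, 81, 77, -2, -3]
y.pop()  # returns -3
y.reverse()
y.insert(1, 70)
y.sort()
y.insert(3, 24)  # [-2, 70, 77, 24, 81, 96]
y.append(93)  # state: [-2, 70, 77, 24, 81, 96, 93]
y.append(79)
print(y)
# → [-2, 70, 77, 24, 81, 96, 93, 79]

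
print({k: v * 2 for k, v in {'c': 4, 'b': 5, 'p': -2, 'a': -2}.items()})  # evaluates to {'c': 8, 'b': 10, 'p': -4, 'a': -4}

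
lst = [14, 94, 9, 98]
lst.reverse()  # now [98, 9, 94, 14]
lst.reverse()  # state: [14, 94, 9, 98]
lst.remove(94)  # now [14, 9, 98]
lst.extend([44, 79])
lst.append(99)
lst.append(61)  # [14, 9, 98, 44, 79, 99, 61]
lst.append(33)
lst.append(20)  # [14, 9, 98, 44, 79, 99, 61, 33, 20]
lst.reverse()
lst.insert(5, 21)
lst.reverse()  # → [14, 9, 98, 44, 21, 79, 99, 61, 33, 20]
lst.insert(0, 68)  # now [68, 14, 9, 98, 44, 21, 79, 99, 61, 33, 20]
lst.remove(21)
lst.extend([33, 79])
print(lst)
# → [68, 14, 9, 98, 44, 79, 99, 61, 33, 20, 33, 79]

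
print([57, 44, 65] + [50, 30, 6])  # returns [57, 44, 65, 50, 30, 6]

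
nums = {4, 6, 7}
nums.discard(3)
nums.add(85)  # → {4, 6, 7, 85}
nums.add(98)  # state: {4, 6, 7, 85, 98}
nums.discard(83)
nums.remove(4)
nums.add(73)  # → {6, 7, 73, 85, 98}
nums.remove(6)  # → {7, 73, 85, 98}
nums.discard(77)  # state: {7, 73, 85, 98}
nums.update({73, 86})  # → {7, 73, 85, 86, 98}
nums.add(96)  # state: {7, 73, 85, 86, 96, 98}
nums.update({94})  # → {7, 73, 85, 86, 94, 96, 98}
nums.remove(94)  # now {7, 73, 85, 86, 96, 98}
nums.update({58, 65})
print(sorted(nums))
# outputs [7, 58, 65, 73, 85, 86, 96, 98]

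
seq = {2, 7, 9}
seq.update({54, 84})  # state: {2, 7, 9, 54, 84}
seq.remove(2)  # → {7, 9, 54, 84}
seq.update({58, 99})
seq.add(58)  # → {7, 9, 54, 58, 84, 99}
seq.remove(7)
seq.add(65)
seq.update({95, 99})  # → {9, 54, 58, 65, 84, 95, 99}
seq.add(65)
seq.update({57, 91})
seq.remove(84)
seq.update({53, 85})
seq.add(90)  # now {9, 53, 54, 57, 58, 65, 85, 90, 91, 95, 99}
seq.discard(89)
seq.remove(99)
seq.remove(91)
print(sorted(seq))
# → [9, 53, 54, 57, 58, 65, 85, 90, 95]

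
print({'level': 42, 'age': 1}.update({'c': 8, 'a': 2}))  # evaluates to None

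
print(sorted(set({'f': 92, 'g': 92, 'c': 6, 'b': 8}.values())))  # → [6, 8, 92]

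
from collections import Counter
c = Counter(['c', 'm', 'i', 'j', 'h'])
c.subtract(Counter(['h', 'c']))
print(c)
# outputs Counter({'m': 1, 'i': 1, 'j': 1, 'c': 0, 'h': 0})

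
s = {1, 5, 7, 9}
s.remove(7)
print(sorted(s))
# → [1, 5, 9]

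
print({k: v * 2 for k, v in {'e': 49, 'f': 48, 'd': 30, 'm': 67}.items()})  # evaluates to {'e': 98, 'f': 96, 'd': 60, 'm': 134}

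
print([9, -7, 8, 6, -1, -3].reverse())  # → None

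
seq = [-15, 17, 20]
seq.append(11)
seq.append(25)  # [-15, 17, 20, 11, 25]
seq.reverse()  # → [25, 11, 20, 17, -15]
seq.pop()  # -15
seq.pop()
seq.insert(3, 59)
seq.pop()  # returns 59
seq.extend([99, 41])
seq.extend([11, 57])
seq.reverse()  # [57, 11, 41, 99, 20, 11, 25]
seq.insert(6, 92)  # [57, 11, 41, 99, 20, 11, 92, 25]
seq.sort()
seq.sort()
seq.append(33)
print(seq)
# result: [11, 11, 20, 25, 41, 57, 92, 99, 33]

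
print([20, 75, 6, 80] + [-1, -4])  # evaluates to [20, 75, 6, 80, -1, -4]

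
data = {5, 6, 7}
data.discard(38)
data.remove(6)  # {5, 7}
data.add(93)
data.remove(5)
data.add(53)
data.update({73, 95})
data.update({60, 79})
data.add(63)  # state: {7, 53, 60, 63, 73, 79, 93, 95}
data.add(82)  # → {7, 53, 60, 63, 73, 79, 82, 93, 95}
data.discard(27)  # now {7, 53, 60, 63, 73, 79, 82, 93, 95}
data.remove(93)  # {7, 53, 60, 63, 73, 79, 82, 95}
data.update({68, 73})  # {7, 53, 60, 63, 68, 73, 79, 82, 95}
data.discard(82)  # {7, 53, 60, 63, 68, 73, 79, 95}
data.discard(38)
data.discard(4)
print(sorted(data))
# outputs [7, 53, 60, 63, 68, 73, 79, 95]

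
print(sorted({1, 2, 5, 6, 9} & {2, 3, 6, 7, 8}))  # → [2, 6]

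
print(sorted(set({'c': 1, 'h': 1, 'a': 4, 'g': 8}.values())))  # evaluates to [1, 4, 8]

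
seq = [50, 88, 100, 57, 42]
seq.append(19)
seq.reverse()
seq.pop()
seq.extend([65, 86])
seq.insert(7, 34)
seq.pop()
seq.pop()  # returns 86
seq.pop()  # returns 65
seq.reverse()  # [88, 100, 57, 42, 19]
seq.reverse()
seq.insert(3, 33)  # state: [19, 42, 57, 33, 100, 88]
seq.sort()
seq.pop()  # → 100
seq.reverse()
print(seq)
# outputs [88, 57, 42, 33, 19]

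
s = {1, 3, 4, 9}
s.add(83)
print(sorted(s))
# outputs [1, 3, 4, 9, 83]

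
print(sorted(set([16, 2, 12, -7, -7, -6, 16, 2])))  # [-7, -6, 2, 12, 16]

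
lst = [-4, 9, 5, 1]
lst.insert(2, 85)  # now [-4, 9, 85, 5, 1]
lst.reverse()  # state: [1, 5, 85, 9, -4]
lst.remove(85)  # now [1, 5, 9, -4]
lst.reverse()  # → [-4, 9, 5, 1]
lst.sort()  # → [-4, 1, 5, 9]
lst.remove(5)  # [-4, 1, 9]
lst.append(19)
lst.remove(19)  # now [-4, 1, 9]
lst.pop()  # 9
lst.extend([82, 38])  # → [-4, 1, 82, 38]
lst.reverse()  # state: [38, 82, 1, -4]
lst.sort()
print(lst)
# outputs [-4, 1, 38, 82]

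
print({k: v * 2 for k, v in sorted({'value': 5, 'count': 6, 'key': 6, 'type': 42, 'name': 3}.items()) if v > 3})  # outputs {'count': 12, 'key': 12, 'type': 84, 'value': 10}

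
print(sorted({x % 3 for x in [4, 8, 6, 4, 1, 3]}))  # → [0, 1, 2]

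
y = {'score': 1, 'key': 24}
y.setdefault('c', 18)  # 18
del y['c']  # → {'score': 1, 'key': 24}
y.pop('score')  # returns 1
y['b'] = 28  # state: {'key': 24, 'b': 28}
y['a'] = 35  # {'key': 24, 'b': 28, 'a': 35}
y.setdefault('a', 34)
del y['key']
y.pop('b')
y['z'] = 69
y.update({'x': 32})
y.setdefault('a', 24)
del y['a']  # {'z': 69, 'x': 32}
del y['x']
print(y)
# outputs {'z': 69}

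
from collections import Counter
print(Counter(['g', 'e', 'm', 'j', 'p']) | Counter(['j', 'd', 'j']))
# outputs Counter({'j': 2, 'g': 1, 'e': 1, 'm': 1, 'p': 1, 'd': 1})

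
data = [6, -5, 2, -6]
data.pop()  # -6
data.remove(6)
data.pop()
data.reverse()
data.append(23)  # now [-5, 23]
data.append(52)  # [-5, 23, 52]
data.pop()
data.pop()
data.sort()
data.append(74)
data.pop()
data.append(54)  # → [-5, 54]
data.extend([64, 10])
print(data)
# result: [-5, 54, 64, 10]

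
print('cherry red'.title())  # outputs Cherry Red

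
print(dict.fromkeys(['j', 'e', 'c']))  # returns {'j': None, 'e': None, 'c': None}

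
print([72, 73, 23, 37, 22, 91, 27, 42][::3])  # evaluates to [72, 37, 27]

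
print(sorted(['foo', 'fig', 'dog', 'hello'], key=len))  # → ['foo', 'fig', 'dog', 'hello']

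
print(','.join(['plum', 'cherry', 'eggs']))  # plum,cherry,eggs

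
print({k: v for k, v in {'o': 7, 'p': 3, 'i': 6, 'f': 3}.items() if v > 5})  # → {'o': 7, 'i': 6}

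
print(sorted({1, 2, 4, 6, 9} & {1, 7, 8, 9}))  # [1, 9]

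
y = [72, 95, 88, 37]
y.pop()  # 37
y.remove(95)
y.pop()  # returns 88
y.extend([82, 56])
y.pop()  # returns 56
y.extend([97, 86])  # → [72, 82, 97, 86]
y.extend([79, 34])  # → [72, 82, 97, 86, 79, 34]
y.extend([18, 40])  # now [72, 82, 97, 86, 79, 34, 18, 40]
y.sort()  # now [18, 34, 40, 72, 79, 82, 86, 97]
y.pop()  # 97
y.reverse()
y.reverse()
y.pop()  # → 86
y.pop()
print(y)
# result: [18, 34, 40, 72, 79]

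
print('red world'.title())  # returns Red World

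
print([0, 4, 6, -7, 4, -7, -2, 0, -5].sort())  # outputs None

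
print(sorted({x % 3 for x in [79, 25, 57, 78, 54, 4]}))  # [0, 1]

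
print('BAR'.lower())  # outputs bar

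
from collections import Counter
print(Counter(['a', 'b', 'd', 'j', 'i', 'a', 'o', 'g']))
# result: Counter({'a': 2, 'b': 1, 'd': 1, 'j': 1, 'i': 1, 'o': 1, 'g': 1})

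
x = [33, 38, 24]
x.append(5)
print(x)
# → [33, 38, 24, 5]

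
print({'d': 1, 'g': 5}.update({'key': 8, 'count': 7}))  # None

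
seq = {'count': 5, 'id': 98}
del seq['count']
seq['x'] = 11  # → {'id': 98, 'x': 11}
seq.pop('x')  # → 11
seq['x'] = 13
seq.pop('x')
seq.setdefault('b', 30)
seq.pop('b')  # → 30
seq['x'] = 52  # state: {'id': 98, 'x': 52}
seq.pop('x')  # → 52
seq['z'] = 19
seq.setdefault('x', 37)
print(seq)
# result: {'id': 98, 'z': 19, 'x': 37}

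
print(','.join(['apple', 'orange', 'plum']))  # apple,orange,plum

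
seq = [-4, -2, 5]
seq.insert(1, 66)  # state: [-4, 66, -2, 5]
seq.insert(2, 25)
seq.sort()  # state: [-4, -2, 5, 25, 66]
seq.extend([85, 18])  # [-4, -2, 5, 25, 66, 85, 18]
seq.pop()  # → 18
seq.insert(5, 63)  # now [-4, -2, 5, 25, 66, 63, 85]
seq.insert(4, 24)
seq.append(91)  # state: [-4, -2, 5, 25, 24, 66, 63, 85, 91]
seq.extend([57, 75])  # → [-4, -2, 5, 25, 24, 66, 63, 85, 91, 57, 75]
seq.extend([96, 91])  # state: [-4, -2, 5, 25, 24, 66, 63, 85, 91, 57, 75, 96, 91]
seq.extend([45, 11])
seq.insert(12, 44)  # [-4, -2, 5, 25, 24, 66, 63, 85, 91, 57, 75, 96, 44, 91, 45, 11]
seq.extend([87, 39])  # [-4, -2, 5, 25, 24, 66, 63, 85, 91, 57, 75, 96, 44, 91, 45, 11, 87, 39]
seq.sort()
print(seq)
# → [-4, -2, 5, 11, 24, 25, 39, 44, 45, 57, 63, 66, 75, 85, 87, 91, 91, 96]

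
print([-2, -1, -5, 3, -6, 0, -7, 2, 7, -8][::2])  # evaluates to [-2, -5, -6, -7, 7]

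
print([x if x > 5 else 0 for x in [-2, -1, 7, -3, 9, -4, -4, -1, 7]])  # [0, 0, 7, 0, 9, 0, 0, 0, 7]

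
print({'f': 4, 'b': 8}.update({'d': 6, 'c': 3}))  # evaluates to None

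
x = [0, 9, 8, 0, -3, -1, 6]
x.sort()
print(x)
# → [-3, -1, 0, 0, 6, 8, 9]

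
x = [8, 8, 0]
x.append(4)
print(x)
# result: [8, 8, 0, 4]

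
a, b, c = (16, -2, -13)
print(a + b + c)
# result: 1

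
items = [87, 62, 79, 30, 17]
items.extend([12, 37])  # [87, 62, 79, 30, 17, 12, 37]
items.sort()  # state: [12, 17, 30, 37, 62, 79, 87]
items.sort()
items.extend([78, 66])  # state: [12, 17, 30, 37, 62, 79, 87, 78, 66]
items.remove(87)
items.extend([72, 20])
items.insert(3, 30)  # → [12, 17, 30, 30, 37, 62, 79, 78, 66, 72, 20]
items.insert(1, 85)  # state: [12, 85, 17, 30, 30, 37, 62, 79, 78, 66, 72, 20]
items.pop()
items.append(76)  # [12, 85, 17, 30, 30, 37, 62, 79, 78, 66, 72, 76]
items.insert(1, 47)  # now [12, 47, 85, 17, 30, 30, 37, 62, 79, 78, 66, 72, 76]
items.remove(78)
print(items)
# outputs [12, 47, 85, 17, 30, 30, 37, 62, 79, 66, 72, 76]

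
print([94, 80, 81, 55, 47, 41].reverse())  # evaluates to None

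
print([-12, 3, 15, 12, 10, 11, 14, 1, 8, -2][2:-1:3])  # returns [15, 11, 8]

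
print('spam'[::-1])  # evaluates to maps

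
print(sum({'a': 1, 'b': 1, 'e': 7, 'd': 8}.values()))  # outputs 17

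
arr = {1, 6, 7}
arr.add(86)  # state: {1, 6, 7, 86}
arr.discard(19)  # {1, 6, 7, 86}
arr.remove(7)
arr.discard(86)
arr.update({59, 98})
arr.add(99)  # {1, 6, 59, 98, 99}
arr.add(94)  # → {1, 6, 59, 94, 98, 99}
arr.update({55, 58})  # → {1, 6, 55, 58, 59, 94, 98, 99}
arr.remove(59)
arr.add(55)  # {1, 6, 55, 58, 94, 98, 99}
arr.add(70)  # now {1, 6, 55, 58, 70, 94, 98, 99}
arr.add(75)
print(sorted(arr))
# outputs [1, 6, 55, 58, 70, 75, 94, 98, 99]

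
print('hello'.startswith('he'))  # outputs True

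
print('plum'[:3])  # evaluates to plu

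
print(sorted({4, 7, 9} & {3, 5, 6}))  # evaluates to []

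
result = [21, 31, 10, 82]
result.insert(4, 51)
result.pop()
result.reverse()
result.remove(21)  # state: [82, 10, 31]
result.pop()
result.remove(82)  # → [10]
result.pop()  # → 10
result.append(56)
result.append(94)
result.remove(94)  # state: [56]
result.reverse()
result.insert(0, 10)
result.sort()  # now [10, 56]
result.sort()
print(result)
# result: [10, 56]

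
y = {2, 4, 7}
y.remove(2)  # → {4, 7}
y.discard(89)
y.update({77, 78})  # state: {4, 7, 77, 78}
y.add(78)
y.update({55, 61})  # {4, 7, 55, 61, 77, 78}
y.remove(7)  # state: {4, 55, 61, 77, 78}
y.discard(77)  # {4, 55, 61, 78}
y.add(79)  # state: {4, 55, 61, 78, 79}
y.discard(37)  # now {4, 55, 61, 78, 79}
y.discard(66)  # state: {4, 55, 61, 78, 79}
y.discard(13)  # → {4, 55, 61, 78, 79}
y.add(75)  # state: {4, 55, 61, 75, 78, 79}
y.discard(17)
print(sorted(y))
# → [4, 55, 61, 75, 78, 79]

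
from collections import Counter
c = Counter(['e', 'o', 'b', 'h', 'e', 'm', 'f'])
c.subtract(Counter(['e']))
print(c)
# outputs Counter({'e': 1, 'o': 1, 'b': 1, 'h': 1, 'm': 1, 'f': 1})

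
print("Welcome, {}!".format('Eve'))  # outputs Welcome, Eve!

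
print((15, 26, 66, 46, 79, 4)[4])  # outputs 79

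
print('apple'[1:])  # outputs pple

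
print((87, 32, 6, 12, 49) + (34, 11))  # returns (87, 32, 6, 12, 49, 34, 11)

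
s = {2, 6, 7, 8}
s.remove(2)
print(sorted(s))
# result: [6, 7, 8]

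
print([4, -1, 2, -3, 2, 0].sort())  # None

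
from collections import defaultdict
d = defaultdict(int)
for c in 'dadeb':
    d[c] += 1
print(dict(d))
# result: {'d': 2, 'a': 1, 'e': 1, 'b': 1}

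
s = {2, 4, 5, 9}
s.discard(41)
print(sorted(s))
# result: [2, 4, 5, 9]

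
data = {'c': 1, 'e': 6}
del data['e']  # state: {'c': 1}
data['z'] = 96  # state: {'c': 1, 'z': 96}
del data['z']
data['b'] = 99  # {'c': 1, 'b': 99}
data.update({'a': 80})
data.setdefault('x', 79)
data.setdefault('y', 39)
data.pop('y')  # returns 39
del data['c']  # {'b': 99, 'a': 80, 'x': 79}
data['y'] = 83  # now {'b': 99, 'a': 80, 'x': 79, 'y': 83}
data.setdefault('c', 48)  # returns 48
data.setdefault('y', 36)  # 83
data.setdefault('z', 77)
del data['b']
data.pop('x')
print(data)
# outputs {'a': 80, 'y': 83, 'c': 48, 'z': 77}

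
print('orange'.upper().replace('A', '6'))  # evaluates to OR6NGE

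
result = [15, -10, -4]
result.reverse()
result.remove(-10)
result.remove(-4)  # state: [15]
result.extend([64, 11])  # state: [15, 64, 11]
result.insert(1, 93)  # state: [15, 93, 64, 11]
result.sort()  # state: [11, 15, 64, 93]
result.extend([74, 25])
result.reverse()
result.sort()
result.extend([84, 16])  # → [11, 15, 25, 64, 74, 93, 84, 16]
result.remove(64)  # [11, 15, 25, 74, 93, 84, 16]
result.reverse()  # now [16, 84, 93, 74, 25, 15, 11]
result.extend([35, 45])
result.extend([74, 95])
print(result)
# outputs [16, 84, 93, 74, 25, 15, 11, 35, 45, 74, 95]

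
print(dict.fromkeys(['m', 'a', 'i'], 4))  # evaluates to {'m': 4, 'a': 4, 'i': 4}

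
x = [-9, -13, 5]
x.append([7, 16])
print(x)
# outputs [-9, -13, 5, [7, 16]]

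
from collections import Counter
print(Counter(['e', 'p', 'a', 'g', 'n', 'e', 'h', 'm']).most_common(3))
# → [('e', 2), ('p', 1), ('a', 1)]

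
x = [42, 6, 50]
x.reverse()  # [50, 6, 42]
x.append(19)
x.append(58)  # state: [50, 6, 42, 19, 58]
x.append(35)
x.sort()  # [6, 19, 35, 42, 50, 58]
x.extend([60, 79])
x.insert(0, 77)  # [77, 6, 19, 35, 42, 50, 58, 60, 79]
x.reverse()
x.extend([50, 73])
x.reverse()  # [73, 50, 77, 6, 19, 35, 42, 50, 58, 60, 79]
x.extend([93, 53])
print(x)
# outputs [73, 50, 77, 6, 19, 35, 42, 50, 58, 60, 79, 93, 53]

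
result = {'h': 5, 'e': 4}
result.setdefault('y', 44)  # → 44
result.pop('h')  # 5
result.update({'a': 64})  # {'e': 4, 'y': 44, 'a': 64}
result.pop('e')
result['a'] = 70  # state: {'y': 44, 'a': 70}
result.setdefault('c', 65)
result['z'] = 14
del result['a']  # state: {'y': 44, 'c': 65, 'z': 14}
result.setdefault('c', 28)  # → 65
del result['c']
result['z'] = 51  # {'y': 44, 'z': 51}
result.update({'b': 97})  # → {'y': 44, 'z': 51, 'b': 97}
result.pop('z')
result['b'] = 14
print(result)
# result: {'y': 44, 'b': 14}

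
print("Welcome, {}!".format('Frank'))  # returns Welcome, Frank!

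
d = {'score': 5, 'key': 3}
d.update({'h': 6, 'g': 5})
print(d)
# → {'score': 5, 'key': 3, 'h': 6, 'g': 5}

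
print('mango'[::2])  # mno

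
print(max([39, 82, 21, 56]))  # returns 82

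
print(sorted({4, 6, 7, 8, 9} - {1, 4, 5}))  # [6, 7, 8, 9]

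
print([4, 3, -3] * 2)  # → [4, 3, -3, 4, 3, -3]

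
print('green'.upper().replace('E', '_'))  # GR__N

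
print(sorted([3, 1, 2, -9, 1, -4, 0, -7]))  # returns [-9, -7, -4, 0, 1, 1, 2, 3]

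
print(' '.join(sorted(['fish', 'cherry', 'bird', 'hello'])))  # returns bird cherry fish hello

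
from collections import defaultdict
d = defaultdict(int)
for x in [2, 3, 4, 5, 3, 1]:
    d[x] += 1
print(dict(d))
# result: {2: 1, 3: 2, 4: 1, 5: 1, 1: 1}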